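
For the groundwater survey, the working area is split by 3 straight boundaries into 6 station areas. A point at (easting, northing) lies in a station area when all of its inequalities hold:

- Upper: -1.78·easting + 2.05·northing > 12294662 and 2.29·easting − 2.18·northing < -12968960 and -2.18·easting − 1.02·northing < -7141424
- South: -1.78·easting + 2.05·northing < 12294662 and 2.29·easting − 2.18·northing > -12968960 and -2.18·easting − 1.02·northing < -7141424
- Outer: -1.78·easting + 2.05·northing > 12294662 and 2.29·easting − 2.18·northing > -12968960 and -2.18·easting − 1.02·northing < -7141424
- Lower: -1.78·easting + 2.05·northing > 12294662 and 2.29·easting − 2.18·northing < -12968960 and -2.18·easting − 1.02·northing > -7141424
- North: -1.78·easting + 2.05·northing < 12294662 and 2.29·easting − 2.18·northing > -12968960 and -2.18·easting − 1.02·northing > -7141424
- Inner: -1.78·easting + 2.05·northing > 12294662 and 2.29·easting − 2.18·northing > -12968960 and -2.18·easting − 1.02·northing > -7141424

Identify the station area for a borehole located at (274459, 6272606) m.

-1.78·274459 + 2.05·6272606 = 12370305.280, which is > 12294662
2.29·274459 − 2.18·6272606 = -13045769.970, which is < -12968960
-2.18·274459 − 1.02·6272606 = -6996378.740, which is > -7141424
This sign pattern matches Lower.

Lower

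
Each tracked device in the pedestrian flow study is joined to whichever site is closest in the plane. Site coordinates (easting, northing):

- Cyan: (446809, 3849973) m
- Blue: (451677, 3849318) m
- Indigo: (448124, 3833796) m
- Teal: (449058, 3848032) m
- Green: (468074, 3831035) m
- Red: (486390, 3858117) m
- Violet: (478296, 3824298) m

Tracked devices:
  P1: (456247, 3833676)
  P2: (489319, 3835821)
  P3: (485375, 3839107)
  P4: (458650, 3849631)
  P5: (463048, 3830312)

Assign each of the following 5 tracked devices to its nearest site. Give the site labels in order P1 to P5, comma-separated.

P1 → Indigo (d²=65997529.00)
P2 → Violet (d²=254286058.00)
P3 → Violet (d²=269418722.00)
P4 → Blue (d²=48720698.00)
P5 → Green (d²=25783405.00)

Indigo, Violet, Violet, Blue, Green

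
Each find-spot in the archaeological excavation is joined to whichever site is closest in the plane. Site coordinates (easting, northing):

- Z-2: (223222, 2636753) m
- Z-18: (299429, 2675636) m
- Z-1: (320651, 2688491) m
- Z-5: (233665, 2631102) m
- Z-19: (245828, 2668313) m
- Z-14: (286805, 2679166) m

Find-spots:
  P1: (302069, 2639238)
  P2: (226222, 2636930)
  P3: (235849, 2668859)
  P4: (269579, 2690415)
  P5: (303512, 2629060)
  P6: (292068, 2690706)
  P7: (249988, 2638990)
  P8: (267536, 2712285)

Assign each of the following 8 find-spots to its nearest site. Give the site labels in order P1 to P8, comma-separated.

Z-18, Z-2, Z-19, Z-14, Z-18, Z-14, Z-5, Z-14

P1 → Z-18 (d²=1331784004.00)
P2 → Z-2 (d²=9031329.00)
P3 → Z-19 (d²=99878557.00)
P4 → Z-14 (d²=423275077.00)
P5 → Z-18 (d²=2185994665.00)
P6 → Z-14 (d²=160870769.00)
P7 → Z-5 (d²=328660873.00)
P8 → Z-14 (d²=1468162522.00)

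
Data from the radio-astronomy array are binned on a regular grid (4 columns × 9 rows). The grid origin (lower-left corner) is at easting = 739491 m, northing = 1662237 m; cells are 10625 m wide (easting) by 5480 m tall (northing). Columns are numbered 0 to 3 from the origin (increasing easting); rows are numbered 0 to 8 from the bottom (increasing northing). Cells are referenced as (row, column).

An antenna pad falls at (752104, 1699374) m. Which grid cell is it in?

(6, 1)

Column index: ⌊(752104 − 739491) / 10625⌋ = ⌊1.187⌋ = 1
Row offset from origin: ⌊(1699374 − 1662237) / 5480⌋ = ⌊6.777⌋ = 6 → row 6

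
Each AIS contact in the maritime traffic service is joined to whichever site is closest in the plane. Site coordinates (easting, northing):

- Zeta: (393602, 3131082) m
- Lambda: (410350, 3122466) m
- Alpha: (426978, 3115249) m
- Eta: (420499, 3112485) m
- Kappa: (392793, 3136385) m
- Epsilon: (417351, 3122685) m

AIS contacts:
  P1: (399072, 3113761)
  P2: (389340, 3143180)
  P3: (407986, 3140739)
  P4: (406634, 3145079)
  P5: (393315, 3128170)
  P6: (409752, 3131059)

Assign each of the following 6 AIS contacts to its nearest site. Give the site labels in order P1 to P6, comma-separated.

P1 → Lambda (d²=202970309.00)
P2 → Kappa (d²=58095234.00)
P3 → Kappa (d²=249784565.00)
P4 → Kappa (d²=267158917.00)
P5 → Zeta (d²=8562113.00)
P6 → Lambda (d²=74197253.00)

Lambda, Kappa, Kappa, Kappa, Zeta, Lambda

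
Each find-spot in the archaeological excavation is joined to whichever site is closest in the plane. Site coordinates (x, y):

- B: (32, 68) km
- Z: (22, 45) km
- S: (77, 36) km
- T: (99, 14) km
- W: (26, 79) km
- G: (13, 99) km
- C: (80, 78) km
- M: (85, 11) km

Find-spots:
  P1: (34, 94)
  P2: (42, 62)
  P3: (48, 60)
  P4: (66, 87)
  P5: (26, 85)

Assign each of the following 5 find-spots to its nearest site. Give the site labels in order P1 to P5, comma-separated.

P1 → W (d²=289.00)
P2 → B (d²=136.00)
P3 → B (d²=320.00)
P4 → C (d²=277.00)
P5 → W (d²=36.00)

W, B, B, C, W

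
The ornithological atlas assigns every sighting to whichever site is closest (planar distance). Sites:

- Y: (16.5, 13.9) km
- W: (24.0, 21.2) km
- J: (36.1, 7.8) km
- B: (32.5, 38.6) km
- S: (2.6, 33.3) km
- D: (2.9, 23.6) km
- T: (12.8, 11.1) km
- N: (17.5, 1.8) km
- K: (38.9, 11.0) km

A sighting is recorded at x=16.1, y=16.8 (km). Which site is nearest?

Squared distances to each site:
Y: 8.570; W: 81.770; J: 481.000; B: 744.200; S: 454.500; D: 220.480; T: 43.380; N: 226.960; K: 553.480.
Minimum at Y.

Y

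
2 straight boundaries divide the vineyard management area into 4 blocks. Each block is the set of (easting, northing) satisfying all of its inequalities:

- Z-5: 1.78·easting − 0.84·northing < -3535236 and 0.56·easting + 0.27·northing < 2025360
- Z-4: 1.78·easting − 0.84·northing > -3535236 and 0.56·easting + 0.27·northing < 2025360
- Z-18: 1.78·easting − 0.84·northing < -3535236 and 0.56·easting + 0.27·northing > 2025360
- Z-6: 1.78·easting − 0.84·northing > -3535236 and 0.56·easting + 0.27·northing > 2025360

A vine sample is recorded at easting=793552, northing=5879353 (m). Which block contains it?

Z-6

1.78·793552 − 0.84·5879353 = -3526133.960, which is > -3535236
0.56·793552 + 0.27·5879353 = 2031814.430, which is > 2025360
This sign pattern matches Z-6.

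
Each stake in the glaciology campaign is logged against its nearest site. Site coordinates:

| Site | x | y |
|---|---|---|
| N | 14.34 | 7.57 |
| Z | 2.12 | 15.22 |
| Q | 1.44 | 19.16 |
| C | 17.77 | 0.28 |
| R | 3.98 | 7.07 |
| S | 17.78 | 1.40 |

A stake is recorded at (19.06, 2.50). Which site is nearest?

S

Squared distances to each site:
N: 47.983; Z: 448.762; Q: 588.020; C: 6.592; R: 248.291; S: 2.848.
Minimum at S.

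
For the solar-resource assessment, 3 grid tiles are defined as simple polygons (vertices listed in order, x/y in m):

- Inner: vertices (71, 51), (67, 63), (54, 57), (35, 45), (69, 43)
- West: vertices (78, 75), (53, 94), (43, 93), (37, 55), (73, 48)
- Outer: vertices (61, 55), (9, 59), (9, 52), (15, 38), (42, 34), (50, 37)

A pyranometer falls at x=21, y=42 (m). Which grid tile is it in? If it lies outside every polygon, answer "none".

Outer

Cast a ray rightward from (21, 42). For each polygon, the edges (by vertex number in listed order) whose endpoints lie on opposite sides of y = 42, where each meets that height, and whether that is right or left of the point:
Inner: no edge straddles that height → 0 crossings.
West: no edge straddles that height → 0 crossings.
Outer: 3–4 at x≈13.3 (left), 6–1 at x≈53.1 (right) → 1 crossing.
Only Outer has an odd count, so the point is inside Outer.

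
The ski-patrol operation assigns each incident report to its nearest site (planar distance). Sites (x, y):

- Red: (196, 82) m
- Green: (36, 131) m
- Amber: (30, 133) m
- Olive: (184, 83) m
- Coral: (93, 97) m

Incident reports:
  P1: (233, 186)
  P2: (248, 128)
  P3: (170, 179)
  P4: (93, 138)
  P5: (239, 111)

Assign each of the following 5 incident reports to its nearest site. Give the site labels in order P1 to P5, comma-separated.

P1 → Red (d²=12185.00)
P2 → Red (d²=4820.00)
P3 → Olive (d²=9412.00)
P4 → Coral (d²=1681.00)
P5 → Red (d²=2690.00)

Red, Red, Olive, Coral, Red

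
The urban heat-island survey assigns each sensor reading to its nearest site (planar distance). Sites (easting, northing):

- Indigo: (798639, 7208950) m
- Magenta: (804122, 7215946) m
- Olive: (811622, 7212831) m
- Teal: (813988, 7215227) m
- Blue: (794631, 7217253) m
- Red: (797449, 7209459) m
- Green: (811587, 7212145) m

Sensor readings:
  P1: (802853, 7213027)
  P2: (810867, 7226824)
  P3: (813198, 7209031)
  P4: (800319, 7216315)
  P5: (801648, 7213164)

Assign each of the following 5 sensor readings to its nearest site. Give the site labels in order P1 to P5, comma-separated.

Magenta, Teal, Green, Magenta, Magenta

P1 → Magenta (d²=10130922.00)
P2 → Teal (d²=144231050.00)
P3 → Green (d²=12292317.00)
P4 → Magenta (d²=14598970.00)
P5 → Magenta (d²=13860200.00)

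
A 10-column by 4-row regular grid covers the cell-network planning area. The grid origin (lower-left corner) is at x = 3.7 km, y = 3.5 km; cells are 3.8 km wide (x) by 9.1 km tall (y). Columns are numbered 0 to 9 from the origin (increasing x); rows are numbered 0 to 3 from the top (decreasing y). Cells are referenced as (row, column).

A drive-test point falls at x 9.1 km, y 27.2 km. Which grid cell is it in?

Column index: ⌊(9.1 − 3.7) / 3.8⌋ = ⌊1.421⌋ = 1
Row offset from origin: ⌊(27.2 − 3.5) / 9.1⌋ = ⌊2.604⌋ = 2 → row 1 (counted from top)

(1, 1)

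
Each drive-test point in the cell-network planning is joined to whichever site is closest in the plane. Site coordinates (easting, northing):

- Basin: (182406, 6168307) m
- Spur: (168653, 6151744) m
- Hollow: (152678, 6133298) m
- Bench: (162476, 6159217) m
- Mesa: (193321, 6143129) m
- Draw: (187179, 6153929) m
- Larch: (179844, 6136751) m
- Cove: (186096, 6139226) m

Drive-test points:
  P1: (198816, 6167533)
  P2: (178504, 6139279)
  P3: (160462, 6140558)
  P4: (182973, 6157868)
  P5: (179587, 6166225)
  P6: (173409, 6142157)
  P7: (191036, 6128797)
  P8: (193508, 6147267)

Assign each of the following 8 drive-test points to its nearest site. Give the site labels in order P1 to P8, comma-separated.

P1 → Basin (d²=269887176.00)
P2 → Larch (d²=8186384.00)
P3 → Hollow (d²=113298256.00)
P4 → Draw (d²=33206157.00)
P5 → Basin (d²=12281485.00)
P6 → Larch (d²=70634061.00)
P7 → Cove (d²=133167641.00)
P8 → Mesa (d²=17158013.00)

Basin, Larch, Hollow, Draw, Basin, Larch, Cove, Mesa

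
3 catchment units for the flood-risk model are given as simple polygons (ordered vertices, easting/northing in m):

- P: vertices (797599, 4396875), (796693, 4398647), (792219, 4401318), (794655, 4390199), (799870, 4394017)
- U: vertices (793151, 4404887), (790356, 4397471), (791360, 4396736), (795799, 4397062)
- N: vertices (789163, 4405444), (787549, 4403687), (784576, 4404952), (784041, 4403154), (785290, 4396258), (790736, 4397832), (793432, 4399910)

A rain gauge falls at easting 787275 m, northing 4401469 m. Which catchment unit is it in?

Cast a ray rightward from (787275, 4401469). For each polygon, the edges (by vertex number in listed order) whose endpoints lie on opposite sides of northing = 4401469, where each meets that height, and whether that is right or left of the point:
P: no edge straddles that height → 0 crossings.
U: 1–2 at easting≈791862.8 (right), 4–1 at easting≈794307.7 (right) → 2 crossings.
N: 4–5 at easting≈784346.2 (left), 7–1 at easting≈792229.4 (right) → 1 crossing.
Only N has an odd count, so the point is inside N.

N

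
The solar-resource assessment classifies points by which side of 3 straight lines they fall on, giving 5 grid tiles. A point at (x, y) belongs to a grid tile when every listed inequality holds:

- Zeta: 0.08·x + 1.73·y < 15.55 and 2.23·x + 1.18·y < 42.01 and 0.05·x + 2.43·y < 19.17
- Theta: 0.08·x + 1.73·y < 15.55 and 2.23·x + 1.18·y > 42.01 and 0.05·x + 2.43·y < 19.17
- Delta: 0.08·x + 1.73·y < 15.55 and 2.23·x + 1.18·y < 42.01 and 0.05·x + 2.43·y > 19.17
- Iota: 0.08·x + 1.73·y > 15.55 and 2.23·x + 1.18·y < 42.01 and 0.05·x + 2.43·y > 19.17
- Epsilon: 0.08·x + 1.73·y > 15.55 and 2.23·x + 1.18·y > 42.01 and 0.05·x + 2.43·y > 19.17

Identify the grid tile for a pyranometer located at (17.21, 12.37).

Epsilon

0.08·17.21 + 1.73·12.37 = 22.777, which is > 15.55
2.23·17.21 + 1.18·12.37 = 52.975, which is > 42.01
0.05·17.21 + 2.43·12.37 = 30.920, which is > 19.17
This sign pattern matches Epsilon.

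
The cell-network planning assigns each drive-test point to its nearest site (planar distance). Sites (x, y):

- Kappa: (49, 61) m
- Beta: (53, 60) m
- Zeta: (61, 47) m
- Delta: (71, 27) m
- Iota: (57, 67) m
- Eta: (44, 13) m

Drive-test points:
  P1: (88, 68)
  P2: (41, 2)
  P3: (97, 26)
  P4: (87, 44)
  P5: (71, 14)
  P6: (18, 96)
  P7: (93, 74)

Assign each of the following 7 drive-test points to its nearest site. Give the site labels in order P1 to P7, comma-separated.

Iota, Eta, Delta, Delta, Delta, Kappa, Iota

P1 → Iota (d²=962.00)
P2 → Eta (d²=130.00)
P3 → Delta (d²=677.00)
P4 → Delta (d²=545.00)
P5 → Delta (d²=169.00)
P6 → Kappa (d²=2186.00)
P7 → Iota (d²=1345.00)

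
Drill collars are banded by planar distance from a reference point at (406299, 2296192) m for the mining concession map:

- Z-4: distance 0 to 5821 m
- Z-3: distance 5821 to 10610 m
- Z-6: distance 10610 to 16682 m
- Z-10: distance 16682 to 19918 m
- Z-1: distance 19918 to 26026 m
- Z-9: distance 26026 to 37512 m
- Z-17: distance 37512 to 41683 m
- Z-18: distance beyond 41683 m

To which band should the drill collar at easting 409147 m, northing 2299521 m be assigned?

Z-4

Distance = √((409147−406299)² + (2299521−2296192)²) = √(8111104.000 + 11082241.000) = 4381.021 m.
0 ≤ 4381.021 < 5821 → Z-4.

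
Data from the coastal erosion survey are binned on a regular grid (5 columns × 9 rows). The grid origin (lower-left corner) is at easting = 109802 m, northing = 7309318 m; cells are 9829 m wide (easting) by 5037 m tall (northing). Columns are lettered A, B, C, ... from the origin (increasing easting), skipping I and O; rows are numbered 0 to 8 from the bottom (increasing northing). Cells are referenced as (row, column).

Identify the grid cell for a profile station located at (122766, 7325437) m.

(3, B)

Column index: ⌊(122766 − 109802) / 9829⌋ = ⌊1.319⌋ = 1 → column B
Row offset from origin: ⌊(7325437 − 7309318) / 5037⌋ = ⌊3.200⌋ = 3 → row 3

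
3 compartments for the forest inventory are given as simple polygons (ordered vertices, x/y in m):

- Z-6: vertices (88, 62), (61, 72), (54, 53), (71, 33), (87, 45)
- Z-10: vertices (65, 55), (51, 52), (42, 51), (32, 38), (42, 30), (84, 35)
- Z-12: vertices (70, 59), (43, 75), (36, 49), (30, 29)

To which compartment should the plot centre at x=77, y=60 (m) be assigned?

Cast a ray rightward from (77, 60). For each polygon, the edges (by vertex number in listed order) whose endpoints lie on opposite sides of y = 60, where each meets that height, and whether that is right or left of the point:
Z-6: 2–3 at x≈56.6 (left), 5–1 at x≈87.9 (right) → 1 crossing.
Z-10: no edge straddles that height → 0 crossings.
Z-12: 1–2 at x≈68.3 (left), 2–3 at x≈39.0 (left) → 0 crossings.
Only Z-6 has an odd count, so the point is inside Z-6.

Z-6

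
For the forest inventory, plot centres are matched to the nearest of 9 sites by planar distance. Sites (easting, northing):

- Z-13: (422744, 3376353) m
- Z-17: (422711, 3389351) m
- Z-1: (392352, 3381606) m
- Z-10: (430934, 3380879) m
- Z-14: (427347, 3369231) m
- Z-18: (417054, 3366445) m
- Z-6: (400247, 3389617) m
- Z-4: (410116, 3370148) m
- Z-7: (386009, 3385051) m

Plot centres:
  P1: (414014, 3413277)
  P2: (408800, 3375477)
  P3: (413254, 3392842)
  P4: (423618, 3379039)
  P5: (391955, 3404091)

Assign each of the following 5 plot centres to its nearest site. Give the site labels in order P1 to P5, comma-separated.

P1 → Z-17 (d²=648091285.00)
P2 → Z-4 (d²=30130097.00)
P3 → Z-17 (d²=101621930.00)
P4 → Z-13 (d²=7978472.00)
P5 → Z-6 (d²=278253940.00)

Z-17, Z-4, Z-17, Z-13, Z-6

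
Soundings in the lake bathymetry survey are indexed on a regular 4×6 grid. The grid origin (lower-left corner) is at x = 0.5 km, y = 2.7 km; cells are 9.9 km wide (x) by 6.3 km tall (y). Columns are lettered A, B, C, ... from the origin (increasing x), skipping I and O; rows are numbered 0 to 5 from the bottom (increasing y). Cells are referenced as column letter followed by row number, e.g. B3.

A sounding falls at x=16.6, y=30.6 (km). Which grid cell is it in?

Column index: ⌊(16.6 − 0.5) / 9.9⌋ = ⌊1.626⌋ = 1 → column B
Row offset from origin: ⌊(30.6 − 2.7) / 6.3⌋ = ⌊4.429⌋ = 4 → row 4

B4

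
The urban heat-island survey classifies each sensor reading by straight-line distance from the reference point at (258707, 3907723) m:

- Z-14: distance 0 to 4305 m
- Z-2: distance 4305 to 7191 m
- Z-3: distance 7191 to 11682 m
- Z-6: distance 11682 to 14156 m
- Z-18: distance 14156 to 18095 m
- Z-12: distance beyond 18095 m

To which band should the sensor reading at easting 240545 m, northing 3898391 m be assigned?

Z-12

Distance = √((240545−258707)² + (3898391−3907723)²) = √(329858244.000 + 87086224.000) = 20419.218 m.
18095 ≤ 20419.218 < ∞ → Z-12.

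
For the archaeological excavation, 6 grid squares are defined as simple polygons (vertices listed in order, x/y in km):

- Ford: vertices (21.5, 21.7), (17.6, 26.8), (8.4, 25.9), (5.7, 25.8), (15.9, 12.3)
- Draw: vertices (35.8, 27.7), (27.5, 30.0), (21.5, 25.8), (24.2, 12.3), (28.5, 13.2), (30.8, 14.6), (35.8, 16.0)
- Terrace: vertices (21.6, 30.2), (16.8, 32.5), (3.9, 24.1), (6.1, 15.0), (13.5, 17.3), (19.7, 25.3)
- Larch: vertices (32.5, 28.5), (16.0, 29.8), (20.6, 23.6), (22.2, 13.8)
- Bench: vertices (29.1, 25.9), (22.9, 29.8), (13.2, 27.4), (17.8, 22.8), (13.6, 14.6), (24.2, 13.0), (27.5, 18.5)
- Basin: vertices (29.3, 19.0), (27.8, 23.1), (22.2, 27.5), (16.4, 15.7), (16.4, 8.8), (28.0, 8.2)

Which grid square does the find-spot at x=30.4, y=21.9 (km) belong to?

Cast a ray rightward from (30.4, 21.9). For each polygon, the edges (by vertex number in listed order) whose endpoints lie on opposite sides of y = 21.9, where each meets that height, and whether that is right or left of the point:
Ford: 1–2 at x≈21.35 (left), 4–5 at x≈8.65 (left) → 0 crossings.
Draw: 3–4 at x≈22.28 (left), 7–1 at x≈35.80 (right) → 1 crossing.
Terrace: 3–4 at x≈4.43 (left), 5–6 at x≈17.06 (left) → 0 crossings.
Larch: 3–4 at x≈20.88 (left), 4–1 at x≈27.88 (left) → 0 crossings.
Bench: 4–5 at x≈17.34 (left), 7–1 at x≈28.24 (left) → 0 crossings.
Basin: 1–2 at x≈28.24 (left), 3–4 at x≈19.45 (left) → 0 crossings.
Only Draw has an odd count, so the point is inside Draw.

Draw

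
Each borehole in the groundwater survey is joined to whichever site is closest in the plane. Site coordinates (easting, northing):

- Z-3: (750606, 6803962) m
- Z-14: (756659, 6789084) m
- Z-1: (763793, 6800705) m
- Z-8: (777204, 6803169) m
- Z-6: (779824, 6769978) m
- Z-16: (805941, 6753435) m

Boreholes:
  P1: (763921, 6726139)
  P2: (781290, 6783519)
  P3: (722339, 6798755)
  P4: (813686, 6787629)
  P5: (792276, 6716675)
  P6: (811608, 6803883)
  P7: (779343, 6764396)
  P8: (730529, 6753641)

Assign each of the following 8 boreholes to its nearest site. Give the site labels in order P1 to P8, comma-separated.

P1 → Z-6 (d²=2174763330.00)
P2 → Z-6 (d²=185507837.00)
P3 → Z-3 (d²=826136138.00)
P4 → Z-16 (d²=1229214661.00)
P5 → Z-16 (d²=1538029825.00)
P6 → Z-8 (d²=1184145012.00)
P7 → Z-6 (d²=31390085.00)
P8 → Z-14 (d²=1938983149.00)

Z-6, Z-6, Z-3, Z-16, Z-16, Z-8, Z-6, Z-14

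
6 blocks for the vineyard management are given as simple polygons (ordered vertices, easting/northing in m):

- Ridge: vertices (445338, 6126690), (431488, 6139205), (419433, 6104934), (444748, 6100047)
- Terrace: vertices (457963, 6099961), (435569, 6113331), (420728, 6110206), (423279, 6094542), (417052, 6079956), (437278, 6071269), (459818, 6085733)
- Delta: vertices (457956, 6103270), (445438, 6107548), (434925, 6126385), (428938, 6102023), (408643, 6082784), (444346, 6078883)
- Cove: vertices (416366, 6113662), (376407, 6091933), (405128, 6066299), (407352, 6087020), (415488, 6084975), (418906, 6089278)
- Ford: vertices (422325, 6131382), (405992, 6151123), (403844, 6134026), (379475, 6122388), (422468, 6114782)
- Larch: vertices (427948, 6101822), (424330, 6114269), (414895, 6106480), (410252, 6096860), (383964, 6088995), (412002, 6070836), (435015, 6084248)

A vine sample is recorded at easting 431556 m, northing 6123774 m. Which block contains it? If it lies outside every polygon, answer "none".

Ridge

Cast a ray rightward from (431556, 6123774). For each polygon, the edges (by vertex number in listed order) whose endpoints lie on opposite sides of northing = 6123774, where each meets that height, and whether that is right or left of the point:
Ridge: 2–3 at easting≈426060.1 (left), 4–1 at easting≈445273.4 (right) → 1 crossing.
Terrace: no edge straddles that height → 0 crossings.
Delta: 2–3 at easting≈436382.2 (right), 3–4 at easting≈434283.3 (right) → 2 crossings.
Cove: no edge straddles that height → 0 crossings.
Ford: 3–4 at easting≈382377.2 (left), 5–1 at easting≈422390.5 (left) → 0 crossings.
Larch: no edge straddles that height → 0 crossings.
Only Ridge has an odd count, so the point is inside Ridge.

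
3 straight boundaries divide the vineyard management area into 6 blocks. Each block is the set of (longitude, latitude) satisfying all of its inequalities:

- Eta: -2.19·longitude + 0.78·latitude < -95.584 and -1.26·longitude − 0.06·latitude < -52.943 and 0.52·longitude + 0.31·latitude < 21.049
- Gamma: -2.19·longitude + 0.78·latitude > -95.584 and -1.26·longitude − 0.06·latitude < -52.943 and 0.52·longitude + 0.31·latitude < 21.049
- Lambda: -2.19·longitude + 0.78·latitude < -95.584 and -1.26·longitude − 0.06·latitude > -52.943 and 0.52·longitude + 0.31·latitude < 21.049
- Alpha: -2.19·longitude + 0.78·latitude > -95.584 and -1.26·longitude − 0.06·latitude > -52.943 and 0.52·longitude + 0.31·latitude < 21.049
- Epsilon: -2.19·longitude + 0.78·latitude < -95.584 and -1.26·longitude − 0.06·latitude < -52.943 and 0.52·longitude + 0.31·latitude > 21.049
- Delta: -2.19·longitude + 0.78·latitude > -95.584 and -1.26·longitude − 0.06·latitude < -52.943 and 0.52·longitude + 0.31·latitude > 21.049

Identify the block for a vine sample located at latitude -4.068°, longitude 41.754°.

-2.19·41.754 + 0.78·-4.068 = -94.614, which is > -95.584
-1.26·41.754 − 0.06·-4.068 = -52.366, which is > -52.943
0.52·41.754 + 0.31·-4.068 = 20.451, which is < 21.049
This sign pattern matches Alpha.

Alpha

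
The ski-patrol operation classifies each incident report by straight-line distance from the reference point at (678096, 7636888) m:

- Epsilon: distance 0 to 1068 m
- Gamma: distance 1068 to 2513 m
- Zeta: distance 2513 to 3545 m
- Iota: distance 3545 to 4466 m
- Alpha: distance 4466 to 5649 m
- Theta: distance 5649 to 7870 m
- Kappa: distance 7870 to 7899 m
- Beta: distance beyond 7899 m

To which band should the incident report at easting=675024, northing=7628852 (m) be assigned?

Distance = √((675024−678096)² + (7628852−7636888)²) = √(9437184.000 + 64577296.000) = 8603.167 m.
7899 ≤ 8603.167 < ∞ → Beta.

Beta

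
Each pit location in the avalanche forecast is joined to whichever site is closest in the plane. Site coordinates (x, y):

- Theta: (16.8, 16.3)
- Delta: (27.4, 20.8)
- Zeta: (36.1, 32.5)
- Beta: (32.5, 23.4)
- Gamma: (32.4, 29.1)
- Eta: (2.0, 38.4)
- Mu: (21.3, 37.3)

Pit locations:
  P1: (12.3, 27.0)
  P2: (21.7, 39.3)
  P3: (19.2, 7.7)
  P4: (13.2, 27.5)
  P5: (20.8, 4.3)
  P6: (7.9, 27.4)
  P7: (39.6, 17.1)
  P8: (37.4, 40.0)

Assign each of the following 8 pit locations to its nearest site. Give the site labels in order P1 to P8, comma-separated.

P1 → Theta (d²=134.74)
P2 → Mu (d²=4.16)
P3 → Theta (d²=79.72)
P4 → Theta (d²=138.40)
P5 → Theta (d²=160.00)
P6 → Eta (d²=155.81)
P7 → Beta (d²=90.10)
P8 → Zeta (d²=57.94)

Theta, Mu, Theta, Theta, Theta, Eta, Beta, Zeta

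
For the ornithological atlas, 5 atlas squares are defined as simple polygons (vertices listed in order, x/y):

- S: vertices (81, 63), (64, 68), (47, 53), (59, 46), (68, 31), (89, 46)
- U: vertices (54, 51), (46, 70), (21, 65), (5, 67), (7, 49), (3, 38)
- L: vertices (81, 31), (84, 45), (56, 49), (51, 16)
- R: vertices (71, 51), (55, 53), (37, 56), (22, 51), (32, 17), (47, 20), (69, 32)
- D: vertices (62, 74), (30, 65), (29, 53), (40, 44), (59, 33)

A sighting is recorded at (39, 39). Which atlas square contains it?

R

Cast a ray rightward from (39, 39). For each polygon, the edges (by vertex number in listed order) whose endpoints lie on opposite sides of y = 39, where each meets that height, and whether that is right or left of the point:
S: 4–5 at x≈63.2 (right), 5–6 at x≈79.2 (right) → 2 crossings.
U: 5–6 at x≈3.4 (left), 6–1 at x≈6.9 (left) → 0 crossings.
L: 1–2 at x≈82.7 (right), 3–4 at x≈54.5 (right) → 2 crossings.
R: 4–5 at x≈25.5 (left), 7–1 at x≈69.7 (right) → 1 crossing.
D: 4–5 at x≈48.6 (right), 5–1 at x≈59.4 (right) → 2 crossings.
Only R has an odd count, so the point is inside R.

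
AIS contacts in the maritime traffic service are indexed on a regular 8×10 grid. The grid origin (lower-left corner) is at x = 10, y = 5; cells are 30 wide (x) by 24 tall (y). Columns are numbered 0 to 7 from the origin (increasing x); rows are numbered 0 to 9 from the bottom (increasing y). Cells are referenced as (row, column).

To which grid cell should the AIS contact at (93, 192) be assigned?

(7, 2)

Column index: ⌊(93 − 10) / 30⌋ = ⌊2.767⌋ = 2
Row offset from origin: ⌊(192 − 5) / 24⌋ = ⌊7.792⌋ = 7 → row 7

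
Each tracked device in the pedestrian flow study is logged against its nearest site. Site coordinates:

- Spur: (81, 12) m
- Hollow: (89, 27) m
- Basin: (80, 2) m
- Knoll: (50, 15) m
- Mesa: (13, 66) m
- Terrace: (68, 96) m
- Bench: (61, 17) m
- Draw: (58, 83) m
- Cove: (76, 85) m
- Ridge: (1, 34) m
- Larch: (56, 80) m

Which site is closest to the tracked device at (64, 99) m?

Squared distances to each site:
Spur: 7858.000; Hollow: 5809.000; Basin: 9665.000; Knoll: 7252.000; Mesa: 3690.000; Terrace: 25.000; Bench: 6733.000; Draw: 292.000; Cove: 340.000; Ridge: 8194.000; Larch: 425.000.
Minimum at Terrace.

Terrace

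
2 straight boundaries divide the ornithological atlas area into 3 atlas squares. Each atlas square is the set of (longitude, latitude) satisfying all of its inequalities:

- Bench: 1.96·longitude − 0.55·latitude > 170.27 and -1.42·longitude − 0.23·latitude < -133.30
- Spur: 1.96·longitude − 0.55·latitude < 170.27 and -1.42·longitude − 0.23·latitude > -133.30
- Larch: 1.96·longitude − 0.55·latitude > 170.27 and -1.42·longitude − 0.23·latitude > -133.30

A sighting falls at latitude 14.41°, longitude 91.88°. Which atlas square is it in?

1.96·91.88 − 0.55·14.41 = 172.159, which is > 170.27
-1.42·91.88 − 0.23·14.41 = -133.784, which is < -133.30
This sign pattern matches Bench.

Bench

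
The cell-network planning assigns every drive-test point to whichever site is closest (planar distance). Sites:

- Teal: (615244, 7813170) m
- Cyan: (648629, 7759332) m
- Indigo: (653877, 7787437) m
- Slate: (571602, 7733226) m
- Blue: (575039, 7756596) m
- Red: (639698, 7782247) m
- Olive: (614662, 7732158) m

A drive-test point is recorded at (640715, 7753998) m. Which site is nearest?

Squared distances to each site:
Teal: 4150097425.000; Cyan: 91082952.000; Indigo: 1291404965.000; Slate: 5208082753.000; Blue: 4320086580.000; Red: 799040290.000; Olive: 1155744409.000.
Minimum at Cyan.

Cyan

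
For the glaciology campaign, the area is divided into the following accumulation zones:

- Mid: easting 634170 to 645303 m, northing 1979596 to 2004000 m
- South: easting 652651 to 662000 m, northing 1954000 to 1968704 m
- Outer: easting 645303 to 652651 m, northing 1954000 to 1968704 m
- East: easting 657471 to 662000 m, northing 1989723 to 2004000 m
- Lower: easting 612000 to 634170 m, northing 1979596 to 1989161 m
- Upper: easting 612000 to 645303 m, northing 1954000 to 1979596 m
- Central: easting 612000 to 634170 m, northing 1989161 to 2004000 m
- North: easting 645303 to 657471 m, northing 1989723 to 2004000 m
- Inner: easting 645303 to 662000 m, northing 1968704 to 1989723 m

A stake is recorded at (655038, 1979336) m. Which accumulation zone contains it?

The point has easting = 655038 and northing = 1979336.
Only Inner satisfies 645303 ≤ easting ≤ 662000 and 1968704 ≤ northing ≤ 1989723.

Inner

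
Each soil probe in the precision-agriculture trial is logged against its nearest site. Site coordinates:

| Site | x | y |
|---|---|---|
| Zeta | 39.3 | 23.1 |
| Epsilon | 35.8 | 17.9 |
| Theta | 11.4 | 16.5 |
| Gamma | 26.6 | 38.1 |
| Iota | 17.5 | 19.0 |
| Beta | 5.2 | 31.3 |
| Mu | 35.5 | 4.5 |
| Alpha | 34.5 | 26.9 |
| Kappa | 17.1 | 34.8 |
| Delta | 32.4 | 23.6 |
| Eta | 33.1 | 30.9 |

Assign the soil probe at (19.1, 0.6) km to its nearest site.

Squared distances to each site:
Zeta: 914.290; Epsilon: 578.180; Theta: 312.100; Gamma: 1462.500; Iota: 341.120; Beta: 1135.700; Mu: 284.170; Alpha: 928.850; Kappa: 1173.640; Delta: 705.890; Eta: 1114.090.
Minimum at Mu.

Mu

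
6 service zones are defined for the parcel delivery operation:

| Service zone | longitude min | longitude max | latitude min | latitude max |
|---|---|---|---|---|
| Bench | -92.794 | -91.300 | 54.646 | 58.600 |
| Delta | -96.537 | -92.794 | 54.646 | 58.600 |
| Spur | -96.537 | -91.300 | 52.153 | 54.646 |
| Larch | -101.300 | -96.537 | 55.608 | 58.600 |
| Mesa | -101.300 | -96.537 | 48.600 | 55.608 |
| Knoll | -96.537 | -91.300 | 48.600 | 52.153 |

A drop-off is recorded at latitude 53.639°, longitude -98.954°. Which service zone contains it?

The point has longitude = -98.954 and latitude = 53.639.
Only Mesa satisfies -101.300 ≤ longitude ≤ -96.537 and 48.600 ≤ latitude ≤ 55.608.

Mesa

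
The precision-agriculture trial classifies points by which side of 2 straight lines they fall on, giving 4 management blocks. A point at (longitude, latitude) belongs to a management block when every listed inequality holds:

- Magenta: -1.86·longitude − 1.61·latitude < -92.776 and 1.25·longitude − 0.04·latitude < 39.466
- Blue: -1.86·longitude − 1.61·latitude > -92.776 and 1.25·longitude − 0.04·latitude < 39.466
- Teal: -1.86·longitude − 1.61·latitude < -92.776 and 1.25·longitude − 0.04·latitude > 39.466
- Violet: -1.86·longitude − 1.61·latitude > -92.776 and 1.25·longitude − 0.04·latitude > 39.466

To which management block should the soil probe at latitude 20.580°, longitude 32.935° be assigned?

Teal

-1.86·32.935 − 1.61·20.580 = -94.393, which is < -92.776
1.25·32.935 − 0.04·20.580 = 40.346, which is > 39.466
This sign pattern matches Teal.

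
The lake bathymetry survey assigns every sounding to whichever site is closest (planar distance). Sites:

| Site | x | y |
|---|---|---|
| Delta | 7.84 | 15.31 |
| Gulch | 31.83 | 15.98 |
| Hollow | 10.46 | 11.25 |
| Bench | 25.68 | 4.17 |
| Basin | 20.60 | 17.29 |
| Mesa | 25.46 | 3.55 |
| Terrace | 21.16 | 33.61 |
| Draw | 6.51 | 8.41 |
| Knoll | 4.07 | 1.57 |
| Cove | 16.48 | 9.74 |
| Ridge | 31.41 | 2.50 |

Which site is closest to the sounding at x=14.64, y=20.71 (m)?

Squared distances to each site:
Delta: 75.400; Gulch: 317.869; Hollow: 106.964; Bench: 395.453; Basin: 47.218; Mesa: 411.538; Terrace: 208.920; Draw: 217.387; Knoll: 478.065; Cove: 123.727; Ridge: 612.837.
Minimum at Basin.

Basin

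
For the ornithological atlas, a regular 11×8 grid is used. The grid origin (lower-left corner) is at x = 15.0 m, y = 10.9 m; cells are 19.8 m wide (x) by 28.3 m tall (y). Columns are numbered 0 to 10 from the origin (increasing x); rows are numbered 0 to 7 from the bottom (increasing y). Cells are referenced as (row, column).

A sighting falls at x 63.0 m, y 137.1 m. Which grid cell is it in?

Column index: ⌊(63.0 − 15.0) / 19.8⌋ = ⌊2.424⌋ = 2
Row offset from origin: ⌊(137.1 − 10.9) / 28.3⌋ = ⌊4.459⌋ = 4 → row 4

(4, 2)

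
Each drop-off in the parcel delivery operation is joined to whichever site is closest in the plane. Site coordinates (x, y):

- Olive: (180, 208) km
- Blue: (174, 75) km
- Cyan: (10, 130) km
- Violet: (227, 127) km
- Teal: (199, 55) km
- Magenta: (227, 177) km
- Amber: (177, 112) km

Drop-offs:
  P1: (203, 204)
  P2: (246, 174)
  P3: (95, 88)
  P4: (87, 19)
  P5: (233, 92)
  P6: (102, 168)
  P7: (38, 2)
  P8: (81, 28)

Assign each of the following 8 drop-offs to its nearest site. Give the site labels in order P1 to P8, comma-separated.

P1 → Olive (d²=545.00)
P2 → Magenta (d²=370.00)
P3 → Blue (d²=6410.00)
P4 → Blue (d²=10705.00)
P5 → Violet (d²=1261.00)
P6 → Olive (d²=7684.00)
P7 → Cyan (d²=17168.00)
P8 → Blue (d²=10858.00)

Olive, Magenta, Blue, Blue, Violet, Olive, Cyan, Blue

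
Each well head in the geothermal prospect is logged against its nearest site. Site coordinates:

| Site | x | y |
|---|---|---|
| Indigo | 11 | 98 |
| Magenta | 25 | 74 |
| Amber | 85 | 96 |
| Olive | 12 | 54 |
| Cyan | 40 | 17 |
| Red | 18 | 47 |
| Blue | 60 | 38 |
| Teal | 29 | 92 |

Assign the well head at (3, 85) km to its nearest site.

Indigo

Squared distances to each site:
Indigo: 233.000; Magenta: 605.000; Amber: 6845.000; Olive: 1042.000; Cyan: 5993.000; Red: 1669.000; Blue: 5458.000; Teal: 725.000.
Minimum at Indigo.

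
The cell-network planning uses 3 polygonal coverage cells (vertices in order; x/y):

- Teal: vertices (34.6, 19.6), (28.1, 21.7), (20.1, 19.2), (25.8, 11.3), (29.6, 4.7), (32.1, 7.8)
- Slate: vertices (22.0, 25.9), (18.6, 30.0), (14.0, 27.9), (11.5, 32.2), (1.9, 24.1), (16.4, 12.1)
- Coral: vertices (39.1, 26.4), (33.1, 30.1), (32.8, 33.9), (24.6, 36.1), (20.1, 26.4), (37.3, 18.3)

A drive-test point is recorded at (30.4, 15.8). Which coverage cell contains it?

Teal

Cast a ray rightward from (30.4, 15.8). For each polygon, the edges (by vertex number in listed order) whose endpoints lie on opposite sides of y = 15.8, where each meets that height, and whether that is right or left of the point:
Teal: 3–4 at x≈22.55 (left), 6–1 at x≈33.79 (right) → 1 crossing.
Slate: 5–6 at x≈11.93 (left), 6–1 at x≈17.90 (left) → 0 crossings.
Coral: no edge straddles that height → 0 crossings.
Only Teal has an odd count, so the point is inside Teal.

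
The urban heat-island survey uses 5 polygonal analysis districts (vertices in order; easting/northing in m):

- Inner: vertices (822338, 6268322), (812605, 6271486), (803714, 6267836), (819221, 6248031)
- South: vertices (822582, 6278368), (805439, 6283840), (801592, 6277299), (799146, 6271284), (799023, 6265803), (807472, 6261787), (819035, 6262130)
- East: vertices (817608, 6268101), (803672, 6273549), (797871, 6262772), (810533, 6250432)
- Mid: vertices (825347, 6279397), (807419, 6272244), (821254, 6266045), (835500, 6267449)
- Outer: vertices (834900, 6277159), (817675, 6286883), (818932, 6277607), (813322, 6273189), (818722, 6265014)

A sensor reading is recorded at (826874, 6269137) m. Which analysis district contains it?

Mid

Cast a ray rightward from (826874, 6269137). For each polygon, the edges (by vertex number in listed order) whose endpoints lie on opposite sides of northing = 6269137, where each meets that height, and whether that is right or left of the point:
Inner: 1–2 at easting≈819830.9 (left), 2–3 at easting≈806883.1 (left) → 0 crossings.
South: 4–5 at easting≈799097.8 (left), 7–1 at easting≈820565.6 (left) → 0 crossings.
East: 1–2 at easting≈814957.9 (left), 2–3 at easting≈801297.1 (left) → 0 crossings.
Mid: 2–3 at easting≈814353.2 (left), 4–1 at easting≈834065.6 (right) → 1 crossing.
Outer: 4–5 at easting≈815998.6 (left), 5–1 at easting≈824214.1 (left) → 0 crossings.
Only Mid has an odd count, so the point is inside Mid.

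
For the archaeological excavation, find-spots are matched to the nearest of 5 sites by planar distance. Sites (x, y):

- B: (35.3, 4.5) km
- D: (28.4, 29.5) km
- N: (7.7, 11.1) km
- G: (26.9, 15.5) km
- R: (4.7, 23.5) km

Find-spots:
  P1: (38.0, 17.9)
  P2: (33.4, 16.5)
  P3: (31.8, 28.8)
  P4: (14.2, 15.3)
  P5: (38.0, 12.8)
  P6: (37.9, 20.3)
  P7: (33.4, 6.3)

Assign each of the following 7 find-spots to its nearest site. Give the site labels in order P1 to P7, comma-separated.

G, G, D, N, B, G, B

P1 → G (d²=128.97)
P2 → G (d²=43.25)
P3 → D (d²=12.05)
P4 → N (d²=59.89)
P5 → B (d²=76.18)
P6 → G (d²=144.04)
P7 → B (d²=6.85)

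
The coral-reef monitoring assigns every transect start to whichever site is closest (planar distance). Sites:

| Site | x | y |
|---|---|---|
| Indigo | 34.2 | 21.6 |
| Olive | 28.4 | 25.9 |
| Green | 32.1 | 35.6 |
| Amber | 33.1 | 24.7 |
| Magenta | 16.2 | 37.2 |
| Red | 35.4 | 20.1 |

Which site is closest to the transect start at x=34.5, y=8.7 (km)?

Red

Squared distances to each site:
Indigo: 166.500; Olive: 333.050; Green: 729.370; Amber: 257.960; Magenta: 1147.140; Red: 130.770.
Minimum at Red.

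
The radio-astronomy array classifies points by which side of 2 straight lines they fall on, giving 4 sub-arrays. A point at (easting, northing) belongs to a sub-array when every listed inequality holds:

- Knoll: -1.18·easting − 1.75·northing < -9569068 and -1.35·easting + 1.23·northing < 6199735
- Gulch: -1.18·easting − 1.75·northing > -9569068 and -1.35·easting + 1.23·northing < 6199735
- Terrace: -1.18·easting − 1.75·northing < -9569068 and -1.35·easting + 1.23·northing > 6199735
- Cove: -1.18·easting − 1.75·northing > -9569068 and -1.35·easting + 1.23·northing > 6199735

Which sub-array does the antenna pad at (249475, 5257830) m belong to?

-1.18·249475 − 1.75·5257830 = -9495583.000, which is > -9569068
-1.35·249475 + 1.23·5257830 = 6130339.650, which is < 6199735
This sign pattern matches Gulch.

Gulch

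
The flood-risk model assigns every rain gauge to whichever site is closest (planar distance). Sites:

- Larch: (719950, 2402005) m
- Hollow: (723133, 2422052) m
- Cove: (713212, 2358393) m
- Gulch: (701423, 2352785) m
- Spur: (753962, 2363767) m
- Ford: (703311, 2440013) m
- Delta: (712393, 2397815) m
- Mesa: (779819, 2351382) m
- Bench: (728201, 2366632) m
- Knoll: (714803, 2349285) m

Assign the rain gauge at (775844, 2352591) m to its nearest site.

Mesa

Squared distances to each site:
Larch: 5565882632.000; Hollow: 7603280042.000; Cove: 3956430628.000; Gulch: 5538522877.000; Spur: 603724900.000; Ford: 12903642173.000; Delta: 6071239577.000; Mesa: 17262306.000; Bench: 2467005130.000; Knoll: 3736933317.000.
Minimum at Mesa.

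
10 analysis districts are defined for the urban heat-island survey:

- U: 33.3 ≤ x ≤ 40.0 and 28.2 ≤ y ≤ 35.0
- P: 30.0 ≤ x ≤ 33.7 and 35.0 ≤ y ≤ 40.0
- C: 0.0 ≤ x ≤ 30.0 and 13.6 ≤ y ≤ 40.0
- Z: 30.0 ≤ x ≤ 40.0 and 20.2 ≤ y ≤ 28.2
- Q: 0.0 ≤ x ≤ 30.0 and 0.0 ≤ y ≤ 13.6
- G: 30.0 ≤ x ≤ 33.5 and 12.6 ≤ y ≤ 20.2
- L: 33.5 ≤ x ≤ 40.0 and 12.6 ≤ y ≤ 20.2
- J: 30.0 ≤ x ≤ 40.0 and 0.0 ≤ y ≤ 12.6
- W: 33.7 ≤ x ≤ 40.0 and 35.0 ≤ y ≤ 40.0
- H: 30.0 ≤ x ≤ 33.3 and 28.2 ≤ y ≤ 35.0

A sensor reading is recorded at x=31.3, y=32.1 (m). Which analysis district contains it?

The point has x = 31.3 and y = 32.1.
Only H satisfies 30.0 ≤ x ≤ 33.3 and 28.2 ≤ y ≤ 35.0.

H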